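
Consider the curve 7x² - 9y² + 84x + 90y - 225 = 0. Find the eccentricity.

Group: 7(x² + 12x) -9(y² - 10y) = 225
Completing the square gives 7(x + 6)² -9(y - 5)² = 225 + 252 - 225 = 252.
Divide through by 252 to get (x + 6)²/36 - (y - 5)²/28 = 1.
Hyperbola, center (-6, 5), transverse axis horizontal; a² = 36, b² = 28.
c² = a² + b² = 64, so c = 8.
e = c/a = 8/6 = 4/3.

e = 4/3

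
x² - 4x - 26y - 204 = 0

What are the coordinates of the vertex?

Only x is squared. Complete the square in x: (x - 2)² = 26(y + 8).
Vertex (2, -8); 4p = 26 so p = 13/2. Opens up.

(2, -8)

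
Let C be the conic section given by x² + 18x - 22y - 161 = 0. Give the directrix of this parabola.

y = -33/2

Only x is squared. Complete the square in x: (x + 9)² = 22(y + 11).
Vertex (-9, -11); 4p = 22 so p = 11/2. Opens up.
Directrix is the horizontal line y = k − p = -11 − (11/2) = -33/2.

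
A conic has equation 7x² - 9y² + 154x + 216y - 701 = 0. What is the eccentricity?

e = 4/3

Rearranging, 7(x² + 22x) -9(y² - 24y) = 701.
7(x + 11)² -9(y - 12)² = 701 + 847 - 1296 = 252
Dividing both sides by 252: (x + 11)²/36 - (y - 12)²/28 = 1
Hyperbola, center (-11, 12), transverse axis horizontal; a² = 36, b² = 28.
c² = a² + b² = 64, so c = 8.
e = c/a = 8/6 = 4/3.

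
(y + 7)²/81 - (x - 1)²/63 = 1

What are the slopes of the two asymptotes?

Center (1, -7). The positive term is the y-term, so the transverse axis is vertical; a² = 81, b² = 63.
For a vertical hyperbola the asymptotes have slope ±a/b.
Here that is ±9/3√7 = ±3√7/7.

3√7/7 and -3√7/7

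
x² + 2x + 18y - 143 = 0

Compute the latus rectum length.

Only x is squared. Complete the square in x: (x + 1)² = -18(y - 8).
Vertex (-1, 8); 4p = -18 so p = -9/2. Opens down.
Latus rectum length = |4p| = 18.

18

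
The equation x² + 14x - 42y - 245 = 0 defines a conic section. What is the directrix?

y = -35/2

Only x is squared. Complete the square in x: (x + 7)² = 42(y + 7).
Vertex (-7, -7); 4p = 42 so p = 21/2. Opens up.
Directrix is the horizontal line y = k − p = -7 − (21/2) = -35/2.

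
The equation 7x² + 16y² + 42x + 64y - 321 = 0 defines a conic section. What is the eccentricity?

e = 3/4

Rearranging, 7(x² + 6x) + 16(y² + 4y) = 321.
Complete the square: 7(x + 3)² + 16(y + 2)² = 321 + 63 + 64 = 448
Divide by 448: (x + 3)²/64 + (y + 2)²/28 = 1
Ellipse, center (-3, -2), major axis horizontal; a² = 64, b² = 28.
c² = a² - b² = 36, so c = 6.
e = c/a = 6/8 = 3/4.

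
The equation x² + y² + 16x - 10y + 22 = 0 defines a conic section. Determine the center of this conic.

Collect terms: (x² + 16x) + (y² - 10y) = -22
Complete the square in x and y: (x + 8)² + (y - 5)² = -22 + 64 + 25 = 67
So (x + 8)² + (y - 5)² = 67.
Circle centered at (-8, 5) with r² = 67.

(-8, 5)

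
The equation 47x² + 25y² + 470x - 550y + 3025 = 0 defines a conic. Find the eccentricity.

e = √1034/47

47(x² + 10x) + 25(y² - 22y) = -3025
Complete the square: 47(x + 5)² + 25(y - 11)² = -3025 + 1175 + 3025 = 1175
Dividing both sides by 1175: (x + 5)²/25 + (y - 11)²/47 = 1
Ellipse, center (-5, 11), major axis vertical; a² = 47, b² = 25.
c² = a² - b² = 22, so c = √22.
e = c/a = √22/√47 = √1034/47.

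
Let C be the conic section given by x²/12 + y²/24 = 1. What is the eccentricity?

e = √2/2

Center (0, 0). The larger denominator 24 sits under the y-term, so the major axis is vertical; a² = 24, b² = 12.
c² = a² - b² = 12, so c = 2√3.
e = c/a = 2√3/2√6 = √2/2.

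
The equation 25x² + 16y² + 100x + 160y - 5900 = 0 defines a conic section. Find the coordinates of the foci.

Group: 25(x² + 4x) + 16(y² + 10y) = 5900
Complete the square in x and y: 25(x + 2)² + 16(y + 5)² = 5900 + 100 + 400 = 6400
Divide by 6400: (x + 2)²/256 + (y + 5)²/400 = 1
Ellipse, center (-2, -5), major axis vertical; a² = 400, b² = 256.
c² = a² - b² = 400 - 256 = 144, so c = 12.
Foci lie on the vertical axis through the center: (h, k ± c).

(-2, -17) and (-2, 7)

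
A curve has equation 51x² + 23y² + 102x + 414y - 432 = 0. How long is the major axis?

2√102

Collect terms: 51(x² + 2x) + 23(y² + 18y) = 432
Completing the square gives 51(x + 1)² + 23(y + 9)² = 432 + 51 + 1863 = 2346.
Divide through by 2346 to get (x + 1)²/46 + (y + 9)²/102 = 1.
Ellipse, center (-1, -9), major axis vertical; a² = 102, b² = 46.
a² = 102 so a = √102; the major axis has length 2a = 2√102.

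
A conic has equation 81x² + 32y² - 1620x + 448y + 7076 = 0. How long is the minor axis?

8√2

Group the x- and y-terms: 81(x² - 20x) + 32(y² + 14y) = -7076
Completing the square gives 81(x - 10)² + 32(y + 7)² = -7076 + 8100 + 1568 = 2592.
Dividing both sides by 2592: (x - 10)²/32 + (y + 7)²/81 = 1
Ellipse, center (10, -7), major axis vertical; a² = 81, b² = 32.
b² = 32 so b = 4√2; the minor axis has length 2b = 8√2.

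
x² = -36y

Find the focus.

Vertex (0, 0); 4p = -36 so p = -9. Opens down.
Focus is p units from the vertex along the axis: (h, k + p).

(0, -9)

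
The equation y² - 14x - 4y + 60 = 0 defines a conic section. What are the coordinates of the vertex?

Only y is squared. Complete the square in y: (y - 2)² = 14(x - 4).
Vertex (4, 2); 4p = 14 so p = 7/2. Opens right.

(4, 2)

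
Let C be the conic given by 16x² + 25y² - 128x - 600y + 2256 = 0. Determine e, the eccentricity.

Group: 16(x² - 8x) + 25(y² - 24y) = -2256
Complete the square: 16(x - 4)² + 25(y - 12)² = -2256 + 256 + 3600 = 1600
Divide through by 1600 to get (x - 4)²/100 + (y - 12)²/64 = 1.
Ellipse, center (4, 12), major axis horizontal; a² = 100, b² = 64.
c² = a² - b² = 36, so c = 6.
e = c/a = 6/10 = 3/5.

e = 3/5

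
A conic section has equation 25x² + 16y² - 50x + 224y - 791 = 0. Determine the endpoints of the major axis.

Group the x- and y-terms: 25(x² - 2x) + 16(y² + 14y) = 791
Complete the square: 25(x - 1)² + 16(y + 7)² = 791 + 25 + 784 = 1600
Dividing both sides by 1600: (x - 1)²/64 + (y + 7)²/100 = 1
Ellipse, center (1, -7), major axis vertical; a² = 100, b² = 64.
a = 10. Vertices at (h, k ± a).

(1, -17) and (1, 3)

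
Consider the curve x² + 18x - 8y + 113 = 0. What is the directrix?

Only x is squared. Complete the square in x: (x + 9)² = 8(y - 4).
Vertex (-9, 4); 4p = 8 so p = 2. Opens up.
Directrix is the horizontal line y = k − p = 4 − (2) = 2.

y = 2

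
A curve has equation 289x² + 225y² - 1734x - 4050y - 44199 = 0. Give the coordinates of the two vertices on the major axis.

(3, -8) and (3, 26)

Group: 289(x² - 6x) + 225(y² - 18y) = 44199
Complete the square in x and y: 289(x - 3)² + 225(y - 9)² = 44199 + 2601 + 18225 = 65025
Divide through by 65025 to get (x - 3)²/225 + (y - 9)²/289 = 1.
Ellipse, center (3, 9), major axis vertical; a² = 289, b² = 225.
a = 17. Vertices at (h, k ± a).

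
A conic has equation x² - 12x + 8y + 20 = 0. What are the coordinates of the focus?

(6, 0)

Only x is squared. Complete the square in x: (x - 6)² = -8(y - 2).
Vertex (6, 2); 4p = -8 so p = -2. Opens down.
Focus is p units from the vertex along the axis: (h, k + p).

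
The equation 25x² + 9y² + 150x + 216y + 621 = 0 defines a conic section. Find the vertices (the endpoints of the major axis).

Group: 25(x² + 6x) + 9(y² + 24y) = -621
Completing the square gives 25(x + 3)² + 9(y + 12)² = -621 + 225 + 1296 = 900.
Dividing both sides by 900: (x + 3)²/36 + (y + 12)²/100 = 1
Ellipse, center (-3, -12), major axis vertical; a² = 100, b² = 36.
a = 10. Vertices at (h, k ± a).

(-3, -22) and (-3, -2)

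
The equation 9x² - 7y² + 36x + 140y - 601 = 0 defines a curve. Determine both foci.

Rearranging, 9(x² + 4x) -7(y² - 20y) = 601.
Complete the square in x and y: 9(x + 2)² -7(y - 10)² = 601 + 36 - 700 = -63
Divide through by -63 to get (y - 10)²/9 - (x + 2)²/7 = 1.
Hyperbola, center (-2, 10), transverse axis vertical; a² = 9, b² = 7.
c² = a² + b² = 9 + 7 = 16, so c = 4.
Foci lie on the vertical axis through the center: (h, k ± c).

(-2, 6) and (-2, 14)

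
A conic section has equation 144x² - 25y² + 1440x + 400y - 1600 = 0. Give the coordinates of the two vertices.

Collect terms: 144(x² + 10x) -25(y² - 16y) = 1600
Complete the square in x and y: 144(x + 5)² -25(y - 8)² = 1600 + 3600 - 1600 = 3600
Divide through by 3600 to get (x + 5)²/25 - (y - 8)²/144 = 1.
Hyperbola, center (-5, 8), transverse axis horizontal; a² = 25, b² = 144.
a = 5. Vertices at (h ± a, k).

(-10, 8) and (0, 8)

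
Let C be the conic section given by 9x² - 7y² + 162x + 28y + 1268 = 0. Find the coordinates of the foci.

Group: 9(x² + 18x) -7(y² - 4y) = -1268
Completing the square gives 9(x + 9)² -7(y - 2)² = -1268 + 729 - 28 = -567.
Divide by -567: (y - 2)²/81 - (x + 9)²/63 = 1
Hyperbola, center (-9, 2), transverse axis vertical; a² = 81, b² = 63.
c² = a² + b² = 81 + 63 = 144, so c = 12.
Foci lie on the vertical axis through the center: (h, k ± c).

(-9, -10) and (-9, 14)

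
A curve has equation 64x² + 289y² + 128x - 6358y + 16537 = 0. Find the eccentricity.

e = 15/17

Collect terms: 64(x² + 2x) + 289(y² - 22y) = -16537
Complete the square: 64(x + 1)² + 289(y - 11)² = -16537 + 64 + 34969 = 18496
Dividing both sides by 18496: (x + 1)²/289 + (y - 11)²/64 = 1
Ellipse, center (-1, 11), major axis horizontal; a² = 289, b² = 64.
c² = a² - b² = 225, so c = 15.
e = c/a = 15/17.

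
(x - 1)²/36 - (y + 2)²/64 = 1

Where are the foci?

(-9, -2) and (11, -2)

Center (1, -2). The positive term is the x-term, so the transverse axis is horizontal; a² = 36, b² = 64.
c² = a² + b² = 36 + 64 = 100, so c = 10.
Foci lie on the horizontal axis through the center: (h ± c, k).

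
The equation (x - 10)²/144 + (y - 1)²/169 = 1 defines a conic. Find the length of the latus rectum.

Center (10, 1). The larger denominator 169 sits under the y-term, so the major axis is vertical; a² = 169, b² = 144.
Latus rectum length = 2b²/a = 2·144/13 = 288/13.

288/13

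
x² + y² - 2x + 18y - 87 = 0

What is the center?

Collect terms: (x² - 2x) + (y² + 18y) = 87
Complete the square in x and y: (x - 1)² + (y + 9)² = 87 + 1 + 81 = 169
So (x - 1)² + (y + 9)² = 169.
Circle centered at (1, -9) with r² = 169.

(1, -9)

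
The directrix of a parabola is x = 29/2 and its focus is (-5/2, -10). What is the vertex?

The vertex is the midpoint between the focus and the directrix along the axis of symmetry.
Axis is horizontal (directrix is vertical). Vertex x-coordinate = (-5/2 + 29/2)/2 = 6; y-coordinate = -10.

(6, -10)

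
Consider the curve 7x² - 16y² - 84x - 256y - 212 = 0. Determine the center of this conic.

7(x² - 12x) -16(y² + 16y) = 212
Completing the square gives 7(x - 6)² -16(y + 8)² = 212 + 252 - 1024 = -560.
Divide through by -560 to get (y + 8)²/35 - (x - 6)²/80 = 1.
Hyperbola with center (6, -8).

(6, -8)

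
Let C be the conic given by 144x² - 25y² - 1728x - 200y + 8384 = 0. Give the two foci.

Group the x- and y-terms: 144(x² - 12x) -25(y² + 8y) = -8384
144(x - 6)² -25(y + 4)² = -8384 + 5184 - 400 = -3600
Divide through by -3600 to get (y + 4)²/144 - (x - 6)²/25 = 1.
Hyperbola, center (6, -4), transverse axis vertical; a² = 144, b² = 25.
c² = a² + b² = 144 + 25 = 169, so c = 13.
Foci lie on the vertical axis through the center: (h, k ± c).

(6, -17) and (6, 9)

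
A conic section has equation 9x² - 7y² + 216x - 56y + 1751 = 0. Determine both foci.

Collect terms: 9(x² + 24x) -7(y² + 8y) = -1751
9(x + 12)² -7(y + 4)² = -1751 + 1296 - 112 = -567
Dividing both sides by -567: (y + 4)²/81 - (x + 12)²/63 = 1
Hyperbola, center (-12, -4), transverse axis vertical; a² = 81, b² = 63.
c² = a² + b² = 81 + 63 = 144, so c = 12.
Foci lie on the vertical axis through the center: (h, k ± c).

(-12, -16) and (-12, 8)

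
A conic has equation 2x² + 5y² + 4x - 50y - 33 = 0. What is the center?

2(x² + 2x) + 5(y² - 10y) = 33
Completing the square gives 2(x + 1)² + 5(y - 5)² = 33 + 2 + 125 = 160.
Dividing both sides by 160: (x + 1)²/80 + (y - 5)²/32 = 1
Ellipse with center (-1, 5).

(-1, 5)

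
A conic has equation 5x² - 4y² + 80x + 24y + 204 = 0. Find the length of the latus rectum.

10

5(x² + 16x) -4(y² - 6y) = -204
Complete the square: 5(x + 8)² -4(y - 3)² = -204 + 320 - 36 = 80
Dividing both sides by 80: (x + 8)²/16 - (y - 3)²/20 = 1
Hyperbola, center (-8, 3), transverse axis horizontal; a² = 16, b² = 20.
Latus rectum length = 2b²/a = 2·20/4 = 10.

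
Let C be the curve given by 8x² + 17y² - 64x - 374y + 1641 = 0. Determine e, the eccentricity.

e = 3√17/17

Collect terms: 8(x² - 8x) + 17(y² - 22y) = -1641
Completing the square gives 8(x - 4)² + 17(y - 11)² = -1641 + 128 + 2057 = 544.
Divide through by 544 to get (x - 4)²/68 + (y - 11)²/32 = 1.
Ellipse, center (4, 11), major axis horizontal; a² = 68, b² = 32.
c² = a² - b² = 36, so c = 6.
e = c/a = 6/2√17 = 3√17/17.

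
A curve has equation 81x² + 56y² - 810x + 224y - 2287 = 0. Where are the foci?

(5, -7) and (5, 3)

Collect terms: 81(x² - 10x) + 56(y² + 4y) = 2287
81(x - 5)² + 56(y + 2)² = 2287 + 2025 + 224 = 4536
Dividing both sides by 4536: (x - 5)²/56 + (y + 2)²/81 = 1
Ellipse, center (5, -2), major axis vertical; a² = 81, b² = 56.
c² = a² - b² = 81 - 56 = 25, so c = 5.
Foci lie on the vertical axis through the center: (h, k ± c).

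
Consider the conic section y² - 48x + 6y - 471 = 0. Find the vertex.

Only y is squared. Complete the square in y: (y + 3)² = 48(x + 10).
Vertex (-10, -3); 4p = 48 so p = 12. Opens right.

(-10, -3)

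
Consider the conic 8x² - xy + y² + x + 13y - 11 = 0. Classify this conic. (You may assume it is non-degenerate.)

A = 8, B = -1, C = 1.
Discriminant B² − 4AC = (-1)² − 4·8·1 = -31.
B² − 4AC < 0 ⇒ ellipse.

ellipse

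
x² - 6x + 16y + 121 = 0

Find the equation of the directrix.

y = -3

Only x is squared. Complete the square in x: (x - 3)² = -16(y + 7).
Vertex (3, -7); 4p = -16 so p = -4. Opens down.
Directrix is the horizontal line y = k − p = -7 − (-4) = -3.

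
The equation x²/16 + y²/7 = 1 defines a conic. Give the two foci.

(-3, 0) and (3, 0)

Center (0, 0). The larger denominator 16 sits under the x-term, so the major axis is horizontal; a² = 16, b² = 7.
c² = a² - b² = 16 - 7 = 9, so c = 3.
Foci lie on the horizontal axis through the center: (h ± c, k).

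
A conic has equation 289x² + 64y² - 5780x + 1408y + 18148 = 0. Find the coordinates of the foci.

Group the x- and y-terms: 289(x² - 20x) + 64(y² + 22y) = -18148
289(x - 10)² + 64(y + 11)² = -18148 + 28900 + 7744 = 18496
Divide by 18496: (x - 10)²/64 + (y + 11)²/289 = 1
Ellipse, center (10, -11), major axis vertical; a² = 289, b² = 64.
c² = a² - b² = 289 - 64 = 225, so c = 15.
Foci lie on the vertical axis through the center: (h, k ± c).

(10, -26) and (10, 4)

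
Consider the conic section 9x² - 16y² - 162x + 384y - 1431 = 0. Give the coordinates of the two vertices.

(9, 9) and (9, 15)

Rearranging, 9(x² - 18x) -16(y² - 24y) = 1431.
Completing the square gives 9(x - 9)² -16(y - 12)² = 1431 + 729 - 2304 = -144.
Dividing both sides by -144: (y - 12)²/9 - (x - 9)²/16 = 1
Hyperbola, center (9, 12), transverse axis vertical; a² = 9, b² = 16.
a = 3. Vertices at (h, k ± a).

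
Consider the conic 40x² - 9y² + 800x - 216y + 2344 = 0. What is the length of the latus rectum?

80/3

Rearranging, 40(x² + 20x) -9(y² + 24y) = -2344.
Complete the square: 40(x + 10)² -9(y + 12)² = -2344 + 4000 - 1296 = 360
Divide through by 360 to get (x + 10)²/9 - (y + 12)²/40 = 1.
Hyperbola, center (-10, -12), transverse axis horizontal; a² = 9, b² = 40.
Latus rectum length = 2b²/a = 2·40/3 = 80/3.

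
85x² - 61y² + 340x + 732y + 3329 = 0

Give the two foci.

(-2, 6 - √146) and (-2, 6 + √146)

Group the x- and y-terms: 85(x² + 4x) -61(y² - 12y) = -3329
Completing the square gives 85(x + 2)² -61(y - 6)² = -3329 + 340 - 2196 = -5185.
Divide by -5185: (y - 6)²/85 - (x + 2)²/61 = 1
Hyperbola, center (-2, 6), transverse axis vertical; a² = 85, b² = 61.
c² = a² + b² = 85 + 61 = 146, so c = √146.
Foci lie on the vertical axis through the center: (h, k ± c).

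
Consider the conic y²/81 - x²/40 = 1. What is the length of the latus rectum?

80/9

Center (0, 0). The positive term is the y-term, so the transverse axis is vertical; a² = 81, b² = 40.
Latus rectum length = 2b²/a = 2·40/9 = 80/9.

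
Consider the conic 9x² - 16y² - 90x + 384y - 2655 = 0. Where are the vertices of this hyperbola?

Collect terms: 9(x² - 10x) -16(y² - 24y) = 2655
Completing the square gives 9(x - 5)² -16(y - 12)² = 2655 + 225 - 2304 = 576.
Divide through by 576 to get (x - 5)²/64 - (y - 12)²/36 = 1.
Hyperbola, center (5, 12), transverse axis horizontal; a² = 64, b² = 36.
a = 8. Vertices at (h ± a, k).

(-3, 12) and (13, 12)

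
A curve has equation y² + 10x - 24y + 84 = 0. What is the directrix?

x = 17/2

Only y is squared. Complete the square in y: (y - 12)² = -10(x - 6).
Vertex (6, 12); 4p = -10 so p = -5/2. Opens left.
Directrix is the vertical line x = h − p = 6 − (-5/2) = 17/2.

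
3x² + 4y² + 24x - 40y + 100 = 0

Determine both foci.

Group: 3(x² + 8x) + 4(y² - 10y) = -100
Completing the square gives 3(x + 4)² + 4(y - 5)² = -100 + 48 + 100 = 48.
Divide through by 48 to get (x + 4)²/16 + (y - 5)²/12 = 1.
Ellipse, center (-4, 5), major axis horizontal; a² = 16, b² = 12.
c² = a² - b² = 16 - 12 = 4, so c = 2.
Foci lie on the horizontal axis through the center: (h ± c, k).

(-6, 5) and (-2, 5)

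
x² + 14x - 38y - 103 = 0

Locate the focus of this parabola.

(-7, 11/2)

Only x is squared. Complete the square in x: (x + 7)² = 38(y + 4).
Vertex (-7, -4); 4p = 38 so p = 19/2. Opens up.
Focus is p units from the vertex along the axis: (h, k + p).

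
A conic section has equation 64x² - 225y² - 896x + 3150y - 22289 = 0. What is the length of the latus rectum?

Collect terms: 64(x² - 14x) -225(y² - 14y) = 22289
Complete the square in x and y: 64(x - 7)² -225(y - 7)² = 22289 + 3136 - 11025 = 14400
Divide by 14400: (x - 7)²/225 - (y - 7)²/64 = 1
Hyperbola, center (7, 7), transverse axis horizontal; a² = 225, b² = 64.
Latus rectum length = 2b²/a = 2·64/15 = 128/15.

128/15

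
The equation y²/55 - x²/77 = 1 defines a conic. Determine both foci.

Center (0, 0). The positive term is the y-term, so the transverse axis is vertical; a² = 55, b² = 77.
c² = a² + b² = 55 + 77 = 132, so c = 2√33.
Foci lie on the vertical axis through the center: (h, k ± c).

(0, 0 - 2√33) and (0, 0 + 2√33)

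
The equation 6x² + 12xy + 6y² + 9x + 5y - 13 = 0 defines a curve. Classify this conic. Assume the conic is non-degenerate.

A = 6, B = 12, C = 6.
Discriminant B² − 4AC = 12² − 4·6·6 = 0.
B² − 4AC = 0 ⇒ parabola.

parabola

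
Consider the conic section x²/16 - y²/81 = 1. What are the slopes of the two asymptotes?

9/4 and -9/4

Center (0, 0). The positive term is the x-term, so the transverse axis is horizontal; a² = 16, b² = 81.
For a horizontal hyperbola the asymptotes have slope ±b/a.
Here that is ±9/4.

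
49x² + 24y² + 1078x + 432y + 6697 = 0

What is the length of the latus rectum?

48/7

Group the x- and y-terms: 49(x² + 22x) + 24(y² + 18y) = -6697
Complete the square: 49(x + 11)² + 24(y + 9)² = -6697 + 5929 + 1944 = 1176
Divide by 1176: (x + 11)²/24 + (y + 9)²/49 = 1
Ellipse, center (-11, -9), major axis vertical; a² = 49, b² = 24.
Latus rectum length = 2b²/a = 2·24/7 = 48/7.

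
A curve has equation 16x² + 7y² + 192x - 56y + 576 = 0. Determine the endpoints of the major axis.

(-6, 0) and (-6, 8)

Rearranging, 16(x² + 12x) + 7(y² - 8y) = -576.
Complete the square in x and y: 16(x + 6)² + 7(y - 4)² = -576 + 576 + 112 = 112
Dividing both sides by 112: (x + 6)²/7 + (y - 4)²/16 = 1
Ellipse, center (-6, 4), major axis vertical; a² = 16, b² = 7.
a = 4. Vertices at (h, k ± a).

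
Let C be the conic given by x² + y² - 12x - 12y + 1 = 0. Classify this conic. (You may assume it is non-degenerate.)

circle

No xy term. Coefficients of x² and y² are A = 1, C = 1.
A = C (same sign) ⇒ circle.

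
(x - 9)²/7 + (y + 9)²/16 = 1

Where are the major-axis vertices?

(9, -13) and (9, -5)

Center (9, -9). The larger denominator 16 sits under the y-term, so the major axis is vertical; a² = 16, b² = 7.
a = 4. Vertices at (h, k ± a).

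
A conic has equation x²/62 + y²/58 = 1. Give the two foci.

(-2, 0) and (2, 0)

Center (0, 0). The larger denominator 62 sits under the x-term, so the major axis is horizontal; a² = 62, b² = 58.
c² = a² - b² = 62 - 58 = 4, so c = 2.
Foci lie on the horizontal axis through the center: (h ± c, k).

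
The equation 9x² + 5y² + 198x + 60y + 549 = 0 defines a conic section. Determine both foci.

(-11, -14) and (-11, 2)

Group: 9(x² + 22x) + 5(y² + 12y) = -549
Completing the square gives 9(x + 11)² + 5(y + 6)² = -549 + 1089 + 180 = 720.
Divide by 720: (x + 11)²/80 + (y + 6)²/144 = 1
Ellipse, center (-11, -6), major axis vertical; a² = 144, b² = 80.
c² = a² - b² = 144 - 80 = 64, so c = 8.
Foci lie on the vertical axis through the center: (h, k ± c).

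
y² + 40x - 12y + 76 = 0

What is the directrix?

x = 9

Only y is squared. Complete the square in y: (y - 6)² = -40(x + 1).
Vertex (-1, 6); 4p = -40 so p = -10. Opens left.
Directrix is the vertical line x = h − p = -1 − (-10) = 9.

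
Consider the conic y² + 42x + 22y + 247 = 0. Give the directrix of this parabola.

x = 15/2

Only y is squared. Complete the square in y: (y + 11)² = -42(x + 3).
Vertex (-3, -11); 4p = -42 so p = -21/2. Opens left.
Directrix is the vertical line x = h − p = -3 − (-21/2) = 15/2.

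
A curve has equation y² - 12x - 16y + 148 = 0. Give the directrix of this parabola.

x = 4

Only y is squared. Complete the square in y: (y - 8)² = 12(x - 7).
Vertex (7, 8); 4p = 12 so p = 3. Opens right.
Directrix is the vertical line x = h − p = 7 − (3) = 4.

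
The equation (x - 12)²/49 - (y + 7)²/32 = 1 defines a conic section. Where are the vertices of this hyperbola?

Center (12, -7). The positive term is the x-term, so the transverse axis is horizontal; a² = 49, b² = 32.
a = 7. Vertices at (h ± a, k).

(5, -7) and (19, -7)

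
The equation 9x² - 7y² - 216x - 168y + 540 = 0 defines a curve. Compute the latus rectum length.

28/3

Rearranging, 9(x² - 24x) -7(y² + 24y) = -540.
9(x - 12)² -7(y + 12)² = -540 + 1296 - 1008 = -252
Divide by -252: (y + 12)²/36 - (x - 12)²/28 = 1
Hyperbola, center (12, -12), transverse axis vertical; a² = 36, b² = 28.
Latus rectum length = 2b²/a = 2·28/6 = 28/3.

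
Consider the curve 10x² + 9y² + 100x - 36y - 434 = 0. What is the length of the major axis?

8√5

Collect terms: 10(x² + 10x) + 9(y² - 4y) = 434
Completing the square gives 10(x + 5)² + 9(y - 2)² = 434 + 250 + 36 = 720.
Divide through by 720 to get (x + 5)²/72 + (y - 2)²/80 = 1.
Ellipse, center (-5, 2), major axis vertical; a² = 80, b² = 72.
a² = 80 so a = 4√5; the major axis has length 2a = 8√5.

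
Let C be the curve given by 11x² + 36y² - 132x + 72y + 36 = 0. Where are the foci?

Group: 11(x² - 12x) + 36(y² + 2y) = -36
11(x - 6)² + 36(y + 1)² = -36 + 396 + 36 = 396
Divide by 396: (x - 6)²/36 + (y + 1)²/11 = 1
Ellipse, center (6, -1), major axis horizontal; a² = 36, b² = 11.
c² = a² - b² = 36 - 11 = 25, so c = 5.
Foci lie on the horizontal axis through the center: (h ± c, k).

(1, -1) and (11, -1)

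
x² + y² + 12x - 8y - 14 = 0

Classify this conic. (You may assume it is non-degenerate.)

No xy term. Coefficients of x² and y² are A = 1, C = 1.
A = C (same sign) ⇒ circle.

circle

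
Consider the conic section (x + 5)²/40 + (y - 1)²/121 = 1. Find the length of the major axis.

Center (-5, 1). The larger denominator 121 sits under the y-term, so the major axis is vertical; a² = 121, b² = 40.
a² = 121 so a = 11; the major axis has length 2a = 22.

22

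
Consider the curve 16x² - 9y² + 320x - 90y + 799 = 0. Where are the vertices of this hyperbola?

(-16, -5) and (-4, -5)

Collect terms: 16(x² + 20x) -9(y² + 10y) = -799
16(x + 10)² -9(y + 5)² = -799 + 1600 - 225 = 576
Divide through by 576 to get (x + 10)²/36 - (y + 5)²/64 = 1.
Hyperbola, center (-10, -5), transverse axis horizontal; a² = 36, b² = 64.
a = 6. Vertices at (h ± a, k).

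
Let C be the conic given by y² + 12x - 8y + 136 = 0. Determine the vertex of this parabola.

(-10, 4)

Only y is squared. Complete the square in y: (y - 4)² = -12(x + 10).
Vertex (-10, 4); 4p = -12 so p = -3. Opens left.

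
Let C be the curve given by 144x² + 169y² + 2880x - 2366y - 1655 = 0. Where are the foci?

(-15, 7) and (-5, 7)

144(x² + 20x) + 169(y² - 14y) = 1655
Complete the square: 144(x + 10)² + 169(y - 7)² = 1655 + 14400 + 8281 = 24336
Dividing both sides by 24336: (x + 10)²/169 + (y - 7)²/144 = 1
Ellipse, center (-10, 7), major axis horizontal; a² = 169, b² = 144.
c² = a² - b² = 169 - 144 = 25, so c = 5.
Foci lie on the horizontal axis through the center: (h ± c, k).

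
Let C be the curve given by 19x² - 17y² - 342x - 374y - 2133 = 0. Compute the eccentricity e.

Group the x- and y-terms: 19(x² - 18x) -17(y² + 22y) = 2133
19(x - 9)² -17(y + 11)² = 2133 + 1539 - 2057 = 1615
Divide by 1615: (x - 9)²/85 - (y + 11)²/95 = 1
Hyperbola, center (9, -11), transverse axis horizontal; a² = 85, b² = 95.
c² = a² + b² = 180, so c = 6√5.
e = c/a = 6√5/√85 = 6√17/17.

e = 6√17/17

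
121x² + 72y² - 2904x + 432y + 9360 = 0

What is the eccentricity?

e = 7/11

Group: 121(x² - 24x) + 72(y² + 6y) = -9360
121(x - 12)² + 72(y + 3)² = -9360 + 17424 + 648 = 8712
Divide by 8712: (x - 12)²/72 + (y + 3)²/121 = 1
Ellipse, center (12, -3), major axis vertical; a² = 121, b² = 72.
c² = a² - b² = 49, so c = 7.
e = c/a = 7/11.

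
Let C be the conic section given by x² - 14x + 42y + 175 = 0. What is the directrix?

y = 15/2

Only x is squared. Complete the square in x: (x - 7)² = -42(y + 3).
Vertex (7, -3); 4p = -42 so p = -21/2. Opens down.
Directrix is the horizontal line y = k − p = -3 − (-21/2) = 15/2.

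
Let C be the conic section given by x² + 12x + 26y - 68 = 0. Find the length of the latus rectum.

26

Only x is squared. Complete the square in x: (x + 6)² = -26(y - 4).
Vertex (-6, 4); 4p = -26 so p = -13/2. Opens down.
Latus rectum length = |4p| = 26.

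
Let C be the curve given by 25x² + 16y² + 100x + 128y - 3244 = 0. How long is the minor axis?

24

Rearranging, 25(x² + 4x) + 16(y² + 8y) = 3244.
25(x + 2)² + 16(y + 4)² = 3244 + 100 + 256 = 3600
Divide through by 3600 to get (x + 2)²/144 + (y + 4)²/225 = 1.
Ellipse, center (-2, -4), major axis vertical; a² = 225, b² = 144.
b² = 144 so b = 12; the minor axis has length 2b = 24.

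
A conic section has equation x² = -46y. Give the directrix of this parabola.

Vertex (0, 0); 4p = -46 so p = -23/2. Opens down.
Directrix is the horizontal line y = k − p = 0 − (-23/2) = 23/2.

y = 23/2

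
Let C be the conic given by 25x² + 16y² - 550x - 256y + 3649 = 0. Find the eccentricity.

e = 3/5

Group the x- and y-terms: 25(x² - 22x) + 16(y² - 16y) = -3649
25(x - 11)² + 16(y - 8)² = -3649 + 3025 + 1024 = 400
Divide by 400: (x - 11)²/16 + (y - 8)²/25 = 1
Ellipse, center (11, 8), major axis vertical; a² = 25, b² = 16.
c² = a² - b² = 9, so c = 3.
e = c/a = 3/5.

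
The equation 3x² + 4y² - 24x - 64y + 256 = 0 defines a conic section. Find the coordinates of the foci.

3(x² - 8x) + 4(y² - 16y) = -256
Completing the square gives 3(x - 4)² + 4(y - 8)² = -256 + 48 + 256 = 48.
Divide by 48: (x - 4)²/16 + (y - 8)²/12 = 1
Ellipse, center (4, 8), major axis horizontal; a² = 16, b² = 12.
c² = a² - b² = 16 - 12 = 4, so c = 2.
Foci lie on the horizontal axis through the center: (h ± c, k).

(2, 8) and (6, 8)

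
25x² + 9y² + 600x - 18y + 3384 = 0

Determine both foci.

25(x² + 24x) + 9(y² - 2y) = -3384
Complete the square in x and y: 25(x + 12)² + 9(y - 1)² = -3384 + 3600 + 9 = 225
Divide by 225: (x + 12)²/9 + (y - 1)²/25 = 1
Ellipse, center (-12, 1), major axis vertical; a² = 25, b² = 9.
c² = a² - b² = 25 - 9 = 16, so c = 4.
Foci lie on the vertical axis through the center: (h, k ± c).

(-12, -3) and (-12, 5)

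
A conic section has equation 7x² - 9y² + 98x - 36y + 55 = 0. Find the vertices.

Group: 7(x² + 14x) -9(y² + 4y) = -55
7(x + 7)² -9(y + 2)² = -55 + 343 - 36 = 252
Dividing both sides by 252: (x + 7)²/36 - (y + 2)²/28 = 1
Hyperbola, center (-7, -2), transverse axis horizontal; a² = 36, b² = 28.
a = 6. Vertices at (h ± a, k).

(-13, -2) and (-1, -2)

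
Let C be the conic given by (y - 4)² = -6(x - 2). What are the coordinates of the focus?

Vertex (2, 4); 4p = -6 so p = -3/2. Opens left.
Focus is p units from the vertex along the axis: (h + p, k).

(1/2, 4)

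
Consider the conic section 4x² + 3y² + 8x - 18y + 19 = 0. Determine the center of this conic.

(-1, 3)

Collect terms: 4(x² + 2x) + 3(y² - 6y) = -19
Complete the square in x and y: 4(x + 1)² + 3(y - 3)² = -19 + 4 + 27 = 12
Divide by 12: (x + 1)²/3 + (y - 3)²/4 = 1
Ellipse with center (-1, 3).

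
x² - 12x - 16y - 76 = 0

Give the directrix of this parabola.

Only x is squared. Complete the square in x: (x - 6)² = 16(y + 7).
Vertex (6, -7); 4p = 16 so p = 4. Opens up.
Directrix is the horizontal line y = k − p = -7 − (4) = -11.

y = -11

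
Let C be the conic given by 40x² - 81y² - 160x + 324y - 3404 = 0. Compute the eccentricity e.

40(x² - 4x) -81(y² - 4y) = 3404
40(x - 2)² -81(y - 2)² = 3404 + 160 - 324 = 3240
Divide through by 3240 to get (x - 2)²/81 - (y - 2)²/40 = 1.
Hyperbola, center (2, 2), transverse axis horizontal; a² = 81, b² = 40.
c² = a² + b² = 121, so c = 11.
e = c/a = 11/9.

e = 11/9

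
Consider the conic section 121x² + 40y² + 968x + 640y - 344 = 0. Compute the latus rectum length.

80/11

Rearranging, 121(x² + 8x) + 40(y² + 16y) = 344.
Complete the square: 121(x + 4)² + 40(y + 8)² = 344 + 1936 + 2560 = 4840
Divide through by 4840 to get (x + 4)²/40 + (y + 8)²/121 = 1.
Ellipse, center (-4, -8), major axis vertical; a² = 121, b² = 40.
Latus rectum length = 2b²/a = 2·40/11 = 80/11.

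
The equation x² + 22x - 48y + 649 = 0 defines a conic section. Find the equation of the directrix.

Only x is squared. Complete the square in x: (x + 11)² = 48(y - 11).
Vertex (-11, 11); 4p = 48 so p = 12. Opens up.
Directrix is the horizontal line y = k − p = 11 − (12) = -1.

y = -1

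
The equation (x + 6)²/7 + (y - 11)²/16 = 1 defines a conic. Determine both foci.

(-6, 8) and (-6, 14)

Center (-6, 11). The larger denominator 16 sits under the y-term, so the major axis is vertical; a² = 16, b² = 7.
c² = a² - b² = 16 - 7 = 9, so c = 3.
Foci lie on the vertical axis through the center: (h, k ± c).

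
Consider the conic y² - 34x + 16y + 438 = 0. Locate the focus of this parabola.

Only y is squared. Complete the square in y: (y + 8)² = 34(x - 11).
Vertex (11, -8); 4p = 34 so p = 17/2. Opens right.
Focus is p units from the vertex along the axis: (h + p, k).

(39/2, -8)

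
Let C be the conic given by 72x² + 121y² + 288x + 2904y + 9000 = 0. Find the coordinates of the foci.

Group the x- and y-terms: 72(x² + 4x) + 121(y² + 24y) = -9000
72(x + 2)² + 121(y + 12)² = -9000 + 288 + 17424 = 8712
Divide through by 8712 to get (x + 2)²/121 + (y + 12)²/72 = 1.
Ellipse, center (-2, -12), major axis horizontal; a² = 121, b² = 72.
c² = a² - b² = 121 - 72 = 49, so c = 7.
Foci lie on the horizontal axis through the center: (h ± c, k).

(-9, -12) and (5, -12)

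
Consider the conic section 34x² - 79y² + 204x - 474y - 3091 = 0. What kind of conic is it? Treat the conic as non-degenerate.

No xy term. Coefficients of x² and y² are A = 34, C = -79.
A and C have opposite signs ⇒ hyperbola.

hyperbola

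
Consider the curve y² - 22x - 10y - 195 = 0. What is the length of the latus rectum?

22

Only y is squared. Complete the square in y: (y - 5)² = 22(x + 10).
Vertex (-10, 5); 4p = 22 so p = 11/2. Opens right.
Latus rectum length = |4p| = 22.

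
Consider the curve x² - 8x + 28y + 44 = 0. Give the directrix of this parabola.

y = 6

Only x is squared. Complete the square in x: (x - 4)² = -28(y + 1).
Vertex (4, -1); 4p = -28 so p = -7. Opens down.
Directrix is the horizontal line y = k − p = -1 − (-7) = 6.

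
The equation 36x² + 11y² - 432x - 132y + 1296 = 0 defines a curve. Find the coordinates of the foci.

(6, 1) and (6, 11)

Rearranging, 36(x² - 12x) + 11(y² - 12y) = -1296.
Completing the square gives 36(x - 6)² + 11(y - 6)² = -1296 + 1296 + 396 = 396.
Dividing both sides by 396: (x - 6)²/11 + (y - 6)²/36 = 1
Ellipse, center (6, 6), major axis vertical; a² = 36, b² = 11.
c² = a² - b² = 36 - 11 = 25, so c = 5.
Foci lie on the vertical axis through the center: (h, k ± c).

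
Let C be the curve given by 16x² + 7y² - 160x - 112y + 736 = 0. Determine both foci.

Rearranging, 16(x² - 10x) + 7(y² - 16y) = -736.
Completing the square gives 16(x - 5)² + 7(y - 8)² = -736 + 400 + 448 = 112.
Dividing both sides by 112: (x - 5)²/7 + (y - 8)²/16 = 1
Ellipse, center (5, 8), major axis vertical; a² = 16, b² = 7.
c² = a² - b² = 16 - 7 = 9, so c = 3.
Foci lie on the vertical axis through the center: (h, k ± c).

(5, 5) and (5, 11)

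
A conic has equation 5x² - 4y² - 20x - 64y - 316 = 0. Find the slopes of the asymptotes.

√5/2 and -√5/2

Group: 5(x² - 4x) -4(y² + 16y) = 316
Complete the square in x and y: 5(x - 2)² -4(y + 8)² = 316 + 20 - 256 = 80
Dividing both sides by 80: (x - 2)²/16 - (y + 8)²/20 = 1
Hyperbola, center (2, -8), transverse axis horizontal; a² = 16, b² = 20.
For a horizontal hyperbola the asymptotes have slope ±b/a.
Here that is ±2√5/4 = ±√5/2.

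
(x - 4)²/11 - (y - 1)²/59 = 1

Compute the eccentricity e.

e = √770/11

Center (4, 1). The positive term is the x-term, so the transverse axis is horizontal; a² = 11, b² = 59.
c² = a² + b² = 70, so c = √70.
e = c/a = √70/√11 = √770/11.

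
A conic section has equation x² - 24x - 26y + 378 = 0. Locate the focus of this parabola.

(12, 31/2)

Only x is squared. Complete the square in x: (x - 12)² = 26(y - 9).
Vertex (12, 9); 4p = 26 so p = 13/2. Opens up.
Focus is p units from the vertex along the axis: (h, k + p).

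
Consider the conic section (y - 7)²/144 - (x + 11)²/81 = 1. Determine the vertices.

Center (-11, 7). The positive term is the y-term, so the transverse axis is vertical; a² = 144, b² = 81.
a = 12. Vertices at (h, k ± a).

(-11, -5) and (-11, 19)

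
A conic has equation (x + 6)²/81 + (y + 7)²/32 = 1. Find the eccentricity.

Center (-6, -7). The larger denominator 81 sits under the x-term, so the major axis is horizontal; a² = 81, b² = 32.
c² = a² - b² = 49, so c = 7.
e = c/a = 7/9.

e = 7/9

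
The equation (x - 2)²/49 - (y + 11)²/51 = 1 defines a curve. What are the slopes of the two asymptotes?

√51/7 and -√51/7

Center (2, -11). The positive term is the x-term, so the transverse axis is horizontal; a² = 49, b² = 51.
For a horizontal hyperbola the asymptotes have slope ±b/a.
Here that is ±√51/7.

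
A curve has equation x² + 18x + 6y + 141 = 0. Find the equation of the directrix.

Only x is squared. Complete the square in x: (x + 9)² = -6(y + 10).
Vertex (-9, -10); 4p = -6 so p = -3/2. Opens down.
Directrix is the horizontal line y = k − p = -10 − (-3/2) = -17/2.

y = -17/2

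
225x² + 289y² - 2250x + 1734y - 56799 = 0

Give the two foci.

Collect terms: 225(x² - 10x) + 289(y² + 6y) = 56799
225(x - 5)² + 289(y + 3)² = 56799 + 5625 + 2601 = 65025
Divide through by 65025 to get (x - 5)²/289 + (y + 3)²/225 = 1.
Ellipse, center (5, -3), major axis horizontal; a² = 289, b² = 225.
c² = a² - b² = 289 - 225 = 64, so c = 8.
Foci lie on the horizontal axis through the center: (h ± c, k).

(-3, -3) and (13, -3)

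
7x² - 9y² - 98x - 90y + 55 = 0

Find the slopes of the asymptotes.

√7/3 and -√7/3

Group the x- and y-terms: 7(x² - 14x) -9(y² + 10y) = -55
Completing the square gives 7(x - 7)² -9(y + 5)² = -55 + 343 - 225 = 63.
Divide by 63: (x - 7)²/9 - (y + 5)²/7 = 1
Hyperbola, center (7, -5), transverse axis horizontal; a² = 9, b² = 7.
For a horizontal hyperbola the asymptotes have slope ±b/a.
Here that is ±√7/3.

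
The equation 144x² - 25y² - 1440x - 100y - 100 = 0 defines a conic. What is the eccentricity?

e = 13/5

Group: 144(x² - 10x) -25(y² + 4y) = 100
Complete the square: 144(x - 5)² -25(y + 2)² = 100 + 3600 - 100 = 3600
Divide by 3600: (x - 5)²/25 - (y + 2)²/144 = 1
Hyperbola, center (5, -2), transverse axis horizontal; a² = 25, b² = 144.
c² = a² + b² = 169, so c = 13.
e = c/a = 13/5.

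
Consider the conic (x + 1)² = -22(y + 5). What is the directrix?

Vertex (-1, -5); 4p = -22 so p = -11/2. Opens down.
Directrix is the horizontal line y = k − p = -5 − (-11/2) = 1/2.

y = 1/2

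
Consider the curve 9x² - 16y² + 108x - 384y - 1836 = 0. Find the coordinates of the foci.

(-6, -17) and (-6, -7)

Rearranging, 9(x² + 12x) -16(y² + 24y) = 1836.
Complete the square: 9(x + 6)² -16(y + 12)² = 1836 + 324 - 2304 = -144
Divide through by -144 to get (y + 12)²/9 - (x + 6)²/16 = 1.
Hyperbola, center (-6, -12), transverse axis vertical; a² = 9, b² = 16.
c² = a² + b² = 9 + 16 = 25, so c = 5.
Foci lie on the vertical axis through the center: (h, k ± c).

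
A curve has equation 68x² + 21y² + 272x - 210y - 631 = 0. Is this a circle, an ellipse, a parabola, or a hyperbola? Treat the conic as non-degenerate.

No xy term. Coefficients of x² and y² are A = 68, C = 21.
A and C have the same sign but A ≠ C ⇒ ellipse.

ellipse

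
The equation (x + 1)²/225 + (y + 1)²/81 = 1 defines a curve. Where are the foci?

Center (-1, -1). The larger denominator 225 sits under the x-term, so the major axis is horizontal; a² = 225, b² = 81.
c² = a² - b² = 225 - 81 = 144, so c = 12.
Foci lie on the horizontal axis through the center: (h ± c, k).

(-13, -1) and (11, -1)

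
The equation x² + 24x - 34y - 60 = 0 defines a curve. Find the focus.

(-12, 5/2)

Only x is squared. Complete the square in x: (x + 12)² = 34(y + 6).
Vertex (-12, -6); 4p = 34 so p = 17/2. Opens up.
Focus is p units from the vertex along the axis: (h, k + p).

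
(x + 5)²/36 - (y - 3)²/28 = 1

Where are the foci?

Center (-5, 3). The positive term is the x-term, so the transverse axis is horizontal; a² = 36, b² = 28.
c² = a² + b² = 36 + 28 = 64, so c = 8.
Foci lie on the horizontal axis through the center: (h ± c, k).

(-13, 3) and (3, 3)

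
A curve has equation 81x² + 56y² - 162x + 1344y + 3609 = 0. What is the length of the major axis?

Collect terms: 81(x² - 2x) + 56(y² + 24y) = -3609
Complete the square: 81(x - 1)² + 56(y + 12)² = -3609 + 81 + 8064 = 4536
Dividing both sides by 4536: (x - 1)²/56 + (y + 12)²/81 = 1
Ellipse, center (1, -12), major axis vertical; a² = 81, b² = 56.
a² = 81 so a = 9; the major axis has length 2a = 18.

18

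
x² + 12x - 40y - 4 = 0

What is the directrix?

Only x is squared. Complete the square in x: (x + 6)² = 40(y + 1).
Vertex (-6, -1); 4p = 40 so p = 10. Opens up.
Directrix is the horizontal line y = k − p = -1 − (10) = -11.

y = -11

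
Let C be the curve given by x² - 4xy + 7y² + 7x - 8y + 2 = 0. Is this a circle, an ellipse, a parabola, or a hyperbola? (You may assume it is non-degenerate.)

A = 1, B = -4, C = 7.
Discriminant B² − 4AC = (-4)² − 4·1·7 = -12.
B² − 4AC < 0 ⇒ ellipse.

ellipse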